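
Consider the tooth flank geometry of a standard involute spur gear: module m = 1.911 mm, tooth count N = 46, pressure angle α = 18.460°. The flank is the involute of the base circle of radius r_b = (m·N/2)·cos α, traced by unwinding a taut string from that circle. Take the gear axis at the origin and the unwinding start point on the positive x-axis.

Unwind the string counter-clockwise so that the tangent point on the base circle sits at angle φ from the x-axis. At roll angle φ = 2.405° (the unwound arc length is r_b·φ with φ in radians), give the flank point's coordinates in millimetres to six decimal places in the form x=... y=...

pitch radius r_p = m·N/2 = 1.911·46/2 = 43.953000
base radius r_b = r_p·cos α = 43.953000·cos 18.460° = 41.691396
roll angle φ = 2.405° = 0.04197517 rad
x = r_b·(cos φ + φ·sin φ) = 41.691396·(0.99911917 + 0.04197517·0.04196284) = 41.728108
y = r_b·(sin φ − φ·cos φ) = 41.691396·(0.04196284 − 0.04197517·0.99911917) = 0.001028

x=41.728108 y=0.001028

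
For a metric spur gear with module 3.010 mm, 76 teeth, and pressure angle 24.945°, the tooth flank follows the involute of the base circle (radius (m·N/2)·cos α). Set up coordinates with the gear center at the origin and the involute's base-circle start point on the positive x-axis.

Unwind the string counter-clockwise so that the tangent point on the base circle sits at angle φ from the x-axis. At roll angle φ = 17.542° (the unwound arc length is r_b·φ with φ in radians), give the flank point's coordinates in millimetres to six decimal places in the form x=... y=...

x=108.457268 y=0.982860

pitch radius r_p = m·N/2 = 3.010·76/2 = 114.380000
base radius r_b = r_p·cos α = 114.380000·cos 24.945° = 103.709839
roll angle φ = 17.542° = 0.30616566 rad
x = r_b·(cos φ + φ·sin φ) = 103.709839·(0.95349627 + 0.30616566·0.30140483) = 108.457268
y = r_b·(sin φ − φ·cos φ) = 103.709839·(0.30140483 − 0.30616566·0.95349627) = 0.982860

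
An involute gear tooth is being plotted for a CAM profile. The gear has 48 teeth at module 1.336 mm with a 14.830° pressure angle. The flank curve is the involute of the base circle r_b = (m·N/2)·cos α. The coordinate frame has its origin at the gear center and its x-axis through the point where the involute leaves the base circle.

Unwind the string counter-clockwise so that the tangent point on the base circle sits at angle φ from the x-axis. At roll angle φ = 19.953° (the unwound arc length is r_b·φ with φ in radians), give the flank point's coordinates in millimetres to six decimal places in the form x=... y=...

pitch radius r_p = m·N/2 = 1.336·48/2 = 32.064000
base radius r_b = r_p·cos α = 32.064000·cos 14.830° = 30.995932
roll angle φ = 19.953° = 0.34824555 rad
x = r_b·(cos φ + φ·sin φ) = 30.995932·(0.93997287 + 0.34824555·0.34124919) = 32.818846
y = r_b·(sin φ − φ·cos φ) = 30.995932·(0.34124919 − 0.34824555·0.93997287) = 0.431086

x=32.818846 y=0.431086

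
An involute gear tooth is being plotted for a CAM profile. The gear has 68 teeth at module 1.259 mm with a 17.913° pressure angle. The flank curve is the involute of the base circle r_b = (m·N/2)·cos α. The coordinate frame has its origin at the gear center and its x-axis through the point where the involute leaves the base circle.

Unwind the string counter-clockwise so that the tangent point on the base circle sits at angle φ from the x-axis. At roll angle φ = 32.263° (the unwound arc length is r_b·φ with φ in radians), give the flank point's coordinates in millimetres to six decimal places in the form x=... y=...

x=46.685454 y=2.348099

pitch radius r_p = m·N/2 = 1.259·68/2 = 42.806000
base radius r_b = r_p·cos α = 42.806000·cos 17.913° = 40.730964
roll angle φ = 32.263° = 0.56309558 rad
x = r_b·(cos φ + φ·sin φ) = 40.730964·(0.84560673 + 0.56309558·0.53380639) = 46.685454
y = r_b·(sin φ − φ·cos φ) = 40.730964·(0.53380639 − 0.56309558·0.84560673) = 2.348099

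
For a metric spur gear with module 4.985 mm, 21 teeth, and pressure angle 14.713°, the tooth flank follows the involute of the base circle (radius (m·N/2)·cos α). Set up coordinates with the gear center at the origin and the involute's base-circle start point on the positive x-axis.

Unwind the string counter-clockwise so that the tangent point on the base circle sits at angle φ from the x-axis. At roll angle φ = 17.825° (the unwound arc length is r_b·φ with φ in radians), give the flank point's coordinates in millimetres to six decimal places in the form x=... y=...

pitch radius r_p = m·N/2 = 4.985·21/2 = 52.342500
base radius r_b = r_p·cos α = 52.342500·cos 14.713° = 50.626197
roll angle φ = 17.825° = 0.31110494 rad
x = r_b·(cos φ + φ·sin φ) = 50.626197·(0.95199592 + 0.31110494·0.30611072) = 53.017195
y = r_b·(sin φ − φ·cos φ) = 50.626197·(0.30611072 − 0.31110494·0.95199592) = 0.503229

x=53.017195 y=0.503229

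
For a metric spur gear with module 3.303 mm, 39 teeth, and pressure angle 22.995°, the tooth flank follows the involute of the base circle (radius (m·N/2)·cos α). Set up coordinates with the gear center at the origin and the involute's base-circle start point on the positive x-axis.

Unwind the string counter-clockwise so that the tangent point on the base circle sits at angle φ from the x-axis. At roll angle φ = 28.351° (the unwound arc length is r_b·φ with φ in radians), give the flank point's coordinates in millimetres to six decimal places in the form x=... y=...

pitch radius r_p = m·N/2 = 3.303·39/2 = 64.408500
base radius r_b = r_p·cos α = 64.408500·cos 22.995° = 59.290533
roll angle φ = 28.351° = 0.49481830 rad
x = r_b·(cos φ + φ·sin φ) = 59.290533·(0.88005501 + 0.49481830·0.47487175) = 66.110737
y = r_b·(sin φ − φ·cos φ) = 59.290533·(0.47487175 − 0.49481830·0.88005501) = 2.336310

x=66.110737 y=2.336310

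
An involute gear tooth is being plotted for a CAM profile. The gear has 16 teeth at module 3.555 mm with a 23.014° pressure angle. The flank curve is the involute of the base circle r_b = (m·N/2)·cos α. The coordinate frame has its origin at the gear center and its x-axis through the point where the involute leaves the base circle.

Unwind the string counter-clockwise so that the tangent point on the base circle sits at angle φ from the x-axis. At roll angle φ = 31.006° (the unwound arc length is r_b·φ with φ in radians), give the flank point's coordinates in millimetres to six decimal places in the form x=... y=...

pitch radius r_p = m·N/2 = 3.555·16/2 = 28.440000
base radius r_b = r_p·cos α = 28.440000·cos 23.014° = 26.176442
roll angle φ = 31.006° = 0.54115679 rad
x = r_b·(cos φ + φ·sin φ) = 26.176442·(0.85711336 + 0.54115679·0.51512783) = 29.733252
y = r_b·(sin φ − φ·cos φ) = 26.176442·(0.51512783 − 0.54115679·0.85711336) = 1.342724

x=29.733252 y=1.342724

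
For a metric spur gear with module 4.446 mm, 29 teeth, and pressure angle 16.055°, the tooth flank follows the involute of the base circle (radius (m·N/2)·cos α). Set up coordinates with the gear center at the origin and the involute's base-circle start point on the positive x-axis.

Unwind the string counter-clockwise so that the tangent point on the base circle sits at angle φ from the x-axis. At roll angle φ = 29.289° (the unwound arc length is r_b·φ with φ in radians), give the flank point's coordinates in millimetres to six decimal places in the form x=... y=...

pitch radius r_p = m·N/2 = 4.446·29/2 = 64.467000
base radius r_b = r_p·cos α = 64.467000·cos 16.055° = 61.952572
roll angle φ = 29.289° = 0.51118948 rad
x = r_b·(cos φ + φ·sin φ) = 61.952572·(0.87216321 + 0.51118948·0.48921502) = 69.525950
y = r_b·(sin φ − φ·cos φ) = 61.952572·(0.48921502 − 0.51118948·0.87216321) = 2.687153

x=69.525950 y=2.687153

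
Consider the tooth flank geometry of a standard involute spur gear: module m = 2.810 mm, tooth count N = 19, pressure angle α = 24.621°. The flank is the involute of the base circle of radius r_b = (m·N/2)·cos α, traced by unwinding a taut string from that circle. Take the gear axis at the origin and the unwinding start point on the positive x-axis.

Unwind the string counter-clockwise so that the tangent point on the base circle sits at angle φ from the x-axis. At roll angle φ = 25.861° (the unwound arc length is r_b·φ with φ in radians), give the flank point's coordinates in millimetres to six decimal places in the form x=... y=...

x=26.615502 y=0.728798

pitch radius r_p = m·N/2 = 2.810·19/2 = 26.695000
base radius r_b = r_p·cos α = 26.695000·cos 24.621° = 24.267983
roll angle φ = 25.861° = 0.45135960 rad
x = r_b·(cos φ + φ·sin φ) = 24.267983·(0.89985489 + 0.45135960·0.43618938) = 26.615502
y = r_b·(sin φ − φ·cos φ) = 24.267983·(0.43618938 − 0.45135960·0.89985489) = 0.728798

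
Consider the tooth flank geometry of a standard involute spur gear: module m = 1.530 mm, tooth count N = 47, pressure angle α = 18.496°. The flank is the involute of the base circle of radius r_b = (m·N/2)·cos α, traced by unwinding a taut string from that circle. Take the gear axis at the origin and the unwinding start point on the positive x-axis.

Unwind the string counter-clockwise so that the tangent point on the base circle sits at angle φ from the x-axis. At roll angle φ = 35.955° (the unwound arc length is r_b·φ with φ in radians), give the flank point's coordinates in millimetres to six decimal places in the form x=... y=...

pitch radius r_p = m·N/2 = 1.530·47/2 = 35.955000
base radius r_b = r_p·cos α = 35.955000·cos 18.496° = 34.097773
roll angle φ = 35.955° = 0.62753313 rad
x = r_b·(cos φ + φ·sin φ) = 34.097773·(0.80947839 + 0.62753313·0.58714967) = 40.164936
y = r_b·(sin φ − φ·cos φ) = 34.097773·(0.58714967 − 0.62753313·0.80947839) = 2.699697

x=40.164936 y=2.699697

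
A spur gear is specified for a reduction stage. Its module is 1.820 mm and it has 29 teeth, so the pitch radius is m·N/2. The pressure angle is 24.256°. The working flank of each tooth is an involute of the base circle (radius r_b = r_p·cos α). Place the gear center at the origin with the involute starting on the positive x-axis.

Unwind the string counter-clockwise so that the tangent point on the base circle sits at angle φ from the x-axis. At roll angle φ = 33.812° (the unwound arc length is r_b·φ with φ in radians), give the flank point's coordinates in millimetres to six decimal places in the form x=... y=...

x=27.892049 y=1.591561

pitch radius r_p = m·N/2 = 1.820·29/2 = 26.390000
base radius r_b = r_p·cos α = 26.390000·cos 24.256° = 24.060265
roll angle φ = 33.812° = 0.59013073 rad
x = r_b·(cos φ + φ·sin φ) = 24.060265·(0.83086794 + 0.59013073·0.55646964) = 27.892049
y = r_b·(sin φ − φ·cos φ) = 24.060265·(0.55646964 − 0.59013073·0.83086794) = 1.591561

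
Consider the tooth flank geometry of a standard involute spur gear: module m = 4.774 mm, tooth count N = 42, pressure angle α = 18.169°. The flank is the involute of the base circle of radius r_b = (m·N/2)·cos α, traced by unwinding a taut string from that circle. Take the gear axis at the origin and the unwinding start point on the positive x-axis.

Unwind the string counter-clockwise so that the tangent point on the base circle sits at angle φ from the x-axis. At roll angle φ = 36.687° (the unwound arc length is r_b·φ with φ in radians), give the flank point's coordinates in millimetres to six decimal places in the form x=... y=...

pitch radius r_p = m·N/2 = 4.774·42/2 = 100.254000
base radius r_b = r_p·cos α = 100.254000·cos 18.169° = 95.255426
roll angle φ = 36.687° = 0.64030894 rad
x = r_b·(cos φ + φ·sin φ) = 95.255426·(0.80191122 + 0.64030894·0.59744321) = 112.826190
y = r_b·(sin φ − φ·cos φ) = 95.255426·(0.59744321 − 0.64030894·0.80191122) = 7.998816

x=112.826190 y=7.998816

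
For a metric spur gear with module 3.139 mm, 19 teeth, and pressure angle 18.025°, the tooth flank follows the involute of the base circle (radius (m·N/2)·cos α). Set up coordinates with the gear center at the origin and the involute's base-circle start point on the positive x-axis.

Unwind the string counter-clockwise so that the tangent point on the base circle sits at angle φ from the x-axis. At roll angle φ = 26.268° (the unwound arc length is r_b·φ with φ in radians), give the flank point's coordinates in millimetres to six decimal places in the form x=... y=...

pitch radius r_p = m·N/2 = 3.139·19/2 = 29.820500
base radius r_b = r_p·cos α = 29.820500·cos 18.025° = 28.356957
roll angle φ = 26.268° = 0.45846309 rad
x = r_b·(cos φ + φ·sin φ) = 28.356957·(0.89673375 + 0.45846309·0.44257043) = 31.182330
y = r_b·(sin φ − φ·cos φ) = 28.356957·(0.44257043 − 0.45846309·0.89673375) = 0.891858

x=31.182330 y=0.891858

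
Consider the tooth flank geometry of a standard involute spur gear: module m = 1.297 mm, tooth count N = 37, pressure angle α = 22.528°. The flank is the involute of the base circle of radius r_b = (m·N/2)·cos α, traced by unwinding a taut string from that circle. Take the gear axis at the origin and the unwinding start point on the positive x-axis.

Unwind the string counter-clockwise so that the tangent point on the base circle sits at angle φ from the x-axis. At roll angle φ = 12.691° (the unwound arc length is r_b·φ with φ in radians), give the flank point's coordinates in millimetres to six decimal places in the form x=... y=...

x=22.700582 y=0.079892

pitch radius r_p = m·N/2 = 1.297·37/2 = 23.994500
base radius r_b = r_p·cos α = 23.994500·cos 22.528° = 22.163537
roll angle φ = 12.691° = 0.22149974 rad
x = r_b·(cos φ + φ·sin φ) = 22.163537·(0.97556907 + 0.22149974·0.21969297) = 22.700582
y = r_b·(sin φ − φ·cos φ) = 22.163537·(0.21969297 − 0.22149974·0.97556907) = 0.079892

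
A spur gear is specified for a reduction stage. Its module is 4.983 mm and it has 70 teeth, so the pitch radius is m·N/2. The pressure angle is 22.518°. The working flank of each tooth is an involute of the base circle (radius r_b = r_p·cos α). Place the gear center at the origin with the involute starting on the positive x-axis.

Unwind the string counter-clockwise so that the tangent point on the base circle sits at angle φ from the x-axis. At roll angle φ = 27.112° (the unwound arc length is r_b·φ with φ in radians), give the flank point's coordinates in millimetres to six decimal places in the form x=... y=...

x=178.148098 y=5.563621

pitch radius r_p = m·N/2 = 4.983·70/2 = 174.405000
base radius r_b = r_p·cos α = 174.405000·cos 22.518° = 161.108234
roll angle φ = 27.112° = 0.47319367 rad
x = r_b·(cos φ + φ·sin φ) = 161.108234·(0.89011738 + 0.47319367·0.45573134) = 178.148098
y = r_b·(sin φ − φ·cos φ) = 161.108234·(0.45573134 − 0.47319367·0.89011738) = 5.563621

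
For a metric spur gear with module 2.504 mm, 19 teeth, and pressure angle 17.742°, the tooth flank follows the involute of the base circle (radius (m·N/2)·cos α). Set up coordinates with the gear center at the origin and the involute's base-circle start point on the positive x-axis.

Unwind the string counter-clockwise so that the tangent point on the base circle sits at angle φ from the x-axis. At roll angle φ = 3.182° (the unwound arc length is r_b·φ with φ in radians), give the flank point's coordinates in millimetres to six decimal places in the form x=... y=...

x=22.691516 y=0.001293

pitch radius r_p = m·N/2 = 2.504·19/2 = 23.788000
base radius r_b = r_p·cos α = 23.788000·cos 17.742° = 22.656604
roll angle φ = 3.182° = 0.05553638 rad
x = r_b·(cos φ + φ·sin φ) = 22.656604·(0.99845825 + 0.05553638·0.05550783) = 22.691516
y = r_b·(sin φ − φ·cos φ) = 22.656604·(0.05550783 − 0.05553638·0.99845825) = 0.001293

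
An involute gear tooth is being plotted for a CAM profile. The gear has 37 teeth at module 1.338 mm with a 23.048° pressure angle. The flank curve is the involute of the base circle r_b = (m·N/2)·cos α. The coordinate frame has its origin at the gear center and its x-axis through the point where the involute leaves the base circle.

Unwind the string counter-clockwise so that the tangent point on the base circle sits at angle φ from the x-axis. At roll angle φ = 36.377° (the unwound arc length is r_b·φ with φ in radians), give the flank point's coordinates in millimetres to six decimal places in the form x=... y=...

x=26.915469 y=1.865875

pitch radius r_p = m·N/2 = 1.338·37/2 = 24.753000
base radius r_b = r_p·cos α = 24.753000·cos 23.048° = 22.777146
roll angle φ = 36.377° = 0.63489842 rad
x = r_b·(cos φ + φ·sin φ) = 22.777146·(0.80513195 + 0.63489842·0.59309573) = 26.915469
y = r_b·(sin φ − φ·cos φ) = 22.777146·(0.59309573 − 0.63489842·0.80513195) = 1.865875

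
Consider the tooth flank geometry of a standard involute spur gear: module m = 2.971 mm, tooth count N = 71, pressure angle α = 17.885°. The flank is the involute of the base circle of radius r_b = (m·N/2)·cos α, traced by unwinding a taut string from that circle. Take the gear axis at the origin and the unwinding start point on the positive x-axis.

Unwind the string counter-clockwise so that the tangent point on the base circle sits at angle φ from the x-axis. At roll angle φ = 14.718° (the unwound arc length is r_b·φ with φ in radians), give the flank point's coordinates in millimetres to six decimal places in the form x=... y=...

pitch radius r_p = m·N/2 = 2.971·71/2 = 105.470500
base radius r_b = r_p·cos α = 105.470500·cos 17.885° = 100.373621
roll angle φ = 14.718° = 0.25687756 rad
x = r_b·(cos φ + φ·sin φ) = 100.373621·(0.96718798 + 0.25687756·0.25406181) = 103.630821
y = r_b·(sin φ − φ·cos φ) = 100.373621·(0.25406181 − 0.25687756·0.96718798) = 0.563389

x=103.630821 y=0.563389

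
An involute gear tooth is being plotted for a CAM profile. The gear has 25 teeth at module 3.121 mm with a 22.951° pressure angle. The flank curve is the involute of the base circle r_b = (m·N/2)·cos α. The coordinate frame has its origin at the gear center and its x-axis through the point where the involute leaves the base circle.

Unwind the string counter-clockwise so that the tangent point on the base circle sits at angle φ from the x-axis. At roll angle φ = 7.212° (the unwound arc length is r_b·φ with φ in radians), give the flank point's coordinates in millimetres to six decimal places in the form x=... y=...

pitch radius r_p = m·N/2 = 3.121·25/2 = 39.012500
base radius r_b = r_p·cos α = 39.012500·cos 22.951° = 35.924219
roll angle φ = 7.212° = 0.12587315 rad
x = r_b·(cos φ + φ·sin φ) = 35.924219·(0.99208843 + 0.12587315·0.12554102) = 36.207685
y = r_b·(sin φ − φ·cos φ) = 35.924219·(0.12554102 − 0.12587315·0.99208843) = 0.023844

x=36.207685 y=0.023844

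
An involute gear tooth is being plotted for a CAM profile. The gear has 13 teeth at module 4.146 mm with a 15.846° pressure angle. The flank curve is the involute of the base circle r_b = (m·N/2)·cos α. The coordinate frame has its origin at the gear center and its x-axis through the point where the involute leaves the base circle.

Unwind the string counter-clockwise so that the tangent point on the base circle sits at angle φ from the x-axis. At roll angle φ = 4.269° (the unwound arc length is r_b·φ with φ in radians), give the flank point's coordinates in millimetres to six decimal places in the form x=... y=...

x=25.996774 y=0.003572

pitch radius r_p = m·N/2 = 4.146·13/2 = 26.949000
base radius r_b = r_p·cos α = 26.949000·cos 15.846° = 25.924913
roll angle φ = 4.269° = 0.07450811 rad
x = r_b·(cos φ + φ·sin φ) = 25.924913·(0.99722555 + 0.07450811·0.07443919) = 25.996774
y = r_b·(sin φ − φ·cos φ) = 25.924913·(0.07443919 − 0.07450811·0.99722555) = 0.003572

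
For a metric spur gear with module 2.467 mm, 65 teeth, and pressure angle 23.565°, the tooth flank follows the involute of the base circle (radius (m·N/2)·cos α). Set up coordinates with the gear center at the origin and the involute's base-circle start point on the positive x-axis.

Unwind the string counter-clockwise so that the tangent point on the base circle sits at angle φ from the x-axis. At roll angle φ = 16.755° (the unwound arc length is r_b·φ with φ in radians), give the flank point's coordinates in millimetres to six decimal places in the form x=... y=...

x=76.566719 y=0.607381

pitch radius r_p = m·N/2 = 2.467·65/2 = 80.177500
base radius r_b = r_p·cos α = 80.177500·cos 23.565° = 73.491267
roll angle φ = 16.755° = 0.29242992 rad
x = r_b·(cos φ + φ·sin φ) = 73.491267·(0.95754621 + 0.29242992·0.28827983) = 76.566719
y = r_b·(sin φ − φ·cos φ) = 73.491267·(0.28827983 − 0.29242992·0.95754621) = 0.607381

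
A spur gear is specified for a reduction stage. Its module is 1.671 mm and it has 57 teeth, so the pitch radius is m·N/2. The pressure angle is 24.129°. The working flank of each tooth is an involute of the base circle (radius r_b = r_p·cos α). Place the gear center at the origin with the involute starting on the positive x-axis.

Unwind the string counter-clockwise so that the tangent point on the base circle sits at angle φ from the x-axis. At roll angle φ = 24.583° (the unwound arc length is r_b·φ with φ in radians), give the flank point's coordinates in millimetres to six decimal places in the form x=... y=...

pitch radius r_p = m·N/2 = 1.671·57/2 = 47.623500
base radius r_b = r_p·cos α = 47.623500·cos 24.129° = 43.462510
roll angle φ = 24.583° = 0.42905429 rad
x = r_b·(cos φ + φ·sin φ) = 43.462510·(0.90935958 + 0.42905429·0.41601100) = 47.280730
y = r_b·(sin φ − φ·cos φ) = 43.462510·(0.41601100 − 0.42905429·0.90935958) = 1.123348

x=47.280730 y=1.123348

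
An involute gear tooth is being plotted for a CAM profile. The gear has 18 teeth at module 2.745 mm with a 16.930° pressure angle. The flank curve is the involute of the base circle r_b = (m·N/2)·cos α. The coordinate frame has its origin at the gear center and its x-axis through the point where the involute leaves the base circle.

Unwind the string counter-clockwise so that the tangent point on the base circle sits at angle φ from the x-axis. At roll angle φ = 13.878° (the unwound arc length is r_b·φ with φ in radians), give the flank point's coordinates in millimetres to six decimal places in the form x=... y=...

x=24.317481 y=0.111297

pitch radius r_p = m·N/2 = 2.745·18/2 = 24.705000
base radius r_b = r_p·cos α = 24.705000·cos 16.930° = 23.634316
roll angle φ = 13.878° = 0.24221679 rad
x = r_b·(cos φ + φ·sin φ) = 23.634316·(0.97080865 + 0.24221679·0.23985530) = 24.317481
y = r_b·(sin φ − φ·cos φ) = 23.634316·(0.23985530 − 0.24221679·0.97080865) = 0.111297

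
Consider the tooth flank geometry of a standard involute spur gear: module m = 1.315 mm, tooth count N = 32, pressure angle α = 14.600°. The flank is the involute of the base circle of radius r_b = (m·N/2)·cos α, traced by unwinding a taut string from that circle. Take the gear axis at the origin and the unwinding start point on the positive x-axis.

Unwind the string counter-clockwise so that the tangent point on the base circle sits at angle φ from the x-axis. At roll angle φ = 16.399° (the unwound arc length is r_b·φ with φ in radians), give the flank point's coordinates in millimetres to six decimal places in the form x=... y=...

pitch radius r_p = m·N/2 = 1.315·32/2 = 21.040000
base radius r_b = r_p·cos α = 21.040000·cos 14.600° = 20.360601
roll angle φ = 16.399° = 0.28621654 rad
x = r_b·(cos φ + φ·sin φ) = 20.360601·(0.95931890 + 0.28621654·0.28232471) = 21.177568
y = r_b·(sin φ − φ·cos φ) = 20.360601·(0.28232471 − 0.28621654·0.95931890) = 0.157831

x=21.177568 y=0.157831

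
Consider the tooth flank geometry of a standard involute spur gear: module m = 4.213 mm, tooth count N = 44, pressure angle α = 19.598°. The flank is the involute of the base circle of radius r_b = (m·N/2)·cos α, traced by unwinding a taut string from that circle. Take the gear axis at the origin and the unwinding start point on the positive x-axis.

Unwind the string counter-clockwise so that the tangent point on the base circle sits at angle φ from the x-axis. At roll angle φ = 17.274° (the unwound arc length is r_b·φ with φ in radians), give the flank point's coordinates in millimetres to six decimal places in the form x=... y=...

x=91.195229 y=0.790376

pitch radius r_p = m·N/2 = 4.213·44/2 = 92.686000
base radius r_b = r_p·cos α = 92.686000·cos 19.598° = 87.316622
roll angle φ = 17.274° = 0.30148817 rad
x = r_b·(cos φ + φ·sin φ) = 87.316622·(0.95489565 + 0.30148817·0.29694159) = 91.195229
y = r_b·(sin φ − φ·cos φ) = 87.316622·(0.29694159 − 0.30148817·0.95489565) = 0.790376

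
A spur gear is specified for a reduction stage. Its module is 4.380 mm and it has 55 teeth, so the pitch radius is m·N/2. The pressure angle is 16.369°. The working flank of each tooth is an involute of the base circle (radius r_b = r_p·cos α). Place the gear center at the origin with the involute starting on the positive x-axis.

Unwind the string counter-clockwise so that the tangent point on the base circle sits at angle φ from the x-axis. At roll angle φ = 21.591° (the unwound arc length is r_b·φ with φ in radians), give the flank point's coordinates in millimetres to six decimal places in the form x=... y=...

x=123.484272 y=2.032292

pitch radius r_p = m·N/2 = 4.380·55/2 = 120.450000
base radius r_b = r_p·cos α = 120.450000·cos 16.369° = 115.567751
roll angle φ = 21.591° = 0.37683404 rad
x = r_b·(cos φ + φ·sin φ) = 115.567751·(0.92983430 + 0.37683404·0.36797850) = 123.484272
y = r_b·(sin φ − φ·cos φ) = 115.567751·(0.36797850 − 0.37683404·0.92983430) = 2.032292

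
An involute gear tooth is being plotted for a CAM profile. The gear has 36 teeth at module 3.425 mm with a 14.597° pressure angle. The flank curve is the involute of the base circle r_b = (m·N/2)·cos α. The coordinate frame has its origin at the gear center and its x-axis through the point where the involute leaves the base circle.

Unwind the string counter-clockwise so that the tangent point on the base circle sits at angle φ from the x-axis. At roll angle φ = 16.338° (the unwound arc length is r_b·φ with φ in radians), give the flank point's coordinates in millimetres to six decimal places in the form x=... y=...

x=62.036529 y=0.457358

pitch radius r_p = m·N/2 = 3.425·36/2 = 61.650000
base radius r_b = r_p·cos α = 61.650000·cos 14.597° = 59.660084
roll angle φ = 16.338° = 0.28515189 rad
x = r_b·(cos φ + φ·sin φ) = 59.660084·(0.95961894 + 0.28515189·0.28130321) = 62.036529
y = r_b·(sin φ − φ·cos φ) = 59.660084·(0.28130321 − 0.28515189·0.95961894) = 0.457358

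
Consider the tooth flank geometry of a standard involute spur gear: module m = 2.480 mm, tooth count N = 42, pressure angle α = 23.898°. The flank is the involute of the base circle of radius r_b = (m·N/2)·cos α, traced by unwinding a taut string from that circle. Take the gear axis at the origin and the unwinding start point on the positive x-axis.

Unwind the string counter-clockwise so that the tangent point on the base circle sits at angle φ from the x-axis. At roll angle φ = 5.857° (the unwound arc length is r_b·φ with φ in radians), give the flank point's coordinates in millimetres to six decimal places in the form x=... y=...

x=47.863215 y=0.016937

pitch radius r_p = m·N/2 = 2.480·42/2 = 52.080000
base radius r_b = r_p·cos α = 52.080000·cos 23.898° = 47.615082
roll angle φ = 5.857° = 0.10222393 rad
x = r_b·(cos φ + φ·sin φ) = 47.615082·(0.99477968 + 0.10222393·0.10204599) = 47.863215
y = r_b·(sin φ − φ·cos φ) = 47.615082·(0.10204599 − 0.10222393·0.99477968) = 0.016937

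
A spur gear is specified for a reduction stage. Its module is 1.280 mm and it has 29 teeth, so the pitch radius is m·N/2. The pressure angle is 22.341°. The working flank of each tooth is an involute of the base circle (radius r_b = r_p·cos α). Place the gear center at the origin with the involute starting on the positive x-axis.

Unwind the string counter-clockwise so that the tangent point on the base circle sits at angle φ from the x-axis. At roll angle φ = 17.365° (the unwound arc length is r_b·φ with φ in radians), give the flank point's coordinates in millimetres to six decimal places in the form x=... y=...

pitch radius r_p = m·N/2 = 1.280·29/2 = 18.560000
base radius r_b = r_p·cos α = 18.560000·cos 22.341° = 17.166848
roll angle φ = 17.365° = 0.30307642 rad
x = r_b·(cos φ + φ·sin φ) = 17.166848·(0.95442282 + 0.30307642·0.29845782) = 17.937268
y = r_b·(sin φ − φ·cos φ) = 17.166848·(0.29845782 − 0.30307642·0.95442282) = 0.157845

x=17.937268 y=0.157845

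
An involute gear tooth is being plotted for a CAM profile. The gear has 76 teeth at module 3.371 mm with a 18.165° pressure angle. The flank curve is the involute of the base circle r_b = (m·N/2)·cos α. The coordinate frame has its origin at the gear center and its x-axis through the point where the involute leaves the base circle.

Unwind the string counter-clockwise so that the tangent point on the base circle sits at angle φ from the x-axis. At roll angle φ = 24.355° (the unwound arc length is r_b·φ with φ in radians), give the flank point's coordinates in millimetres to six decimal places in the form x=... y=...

x=132.218347 y=3.060187

pitch radius r_p = m·N/2 = 3.371·76/2 = 128.098000
base radius r_b = r_p·cos α = 128.098000·cos 18.165° = 121.713938
roll angle φ = 24.355° = 0.42507494 rad
x = r_b·(cos φ + φ·sin φ) = 121.713938·(0.91100783 + 0.42507494·0.41238905) = 132.218347
y = r_b·(sin φ − φ·cos φ) = 121.713938·(0.41238905 − 0.42507494·0.91100783) = 3.060187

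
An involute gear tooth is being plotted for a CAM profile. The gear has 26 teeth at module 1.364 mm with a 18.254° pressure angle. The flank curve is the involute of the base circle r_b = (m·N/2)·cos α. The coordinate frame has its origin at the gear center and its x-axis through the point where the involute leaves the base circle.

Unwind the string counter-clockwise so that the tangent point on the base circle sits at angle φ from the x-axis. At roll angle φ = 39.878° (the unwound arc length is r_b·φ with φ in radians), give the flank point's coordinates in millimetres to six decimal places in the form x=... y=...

pitch radius r_p = m·N/2 = 1.364·26/2 = 17.732000
base radius r_b = r_p·cos α = 17.732000·cos 18.254° = 16.839677
roll angle φ = 39.878° = 0.69600240 rad
x = r_b·(cos φ + φ·sin φ) = 16.839677·(0.76741139 + 0.69600240·0.64115501) = 20.437589
y = r_b·(sin φ − φ·cos φ) = 16.839677·(0.64115501 − 0.69600240·0.76741139) = 1.802432

x=20.437589 y=1.802432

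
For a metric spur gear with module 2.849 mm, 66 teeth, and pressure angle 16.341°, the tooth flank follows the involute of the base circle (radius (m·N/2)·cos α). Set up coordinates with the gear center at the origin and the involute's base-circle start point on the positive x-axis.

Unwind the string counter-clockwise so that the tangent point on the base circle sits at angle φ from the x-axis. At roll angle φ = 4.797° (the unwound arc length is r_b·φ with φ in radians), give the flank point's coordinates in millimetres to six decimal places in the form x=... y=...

x=90.534755 y=0.017637

pitch radius r_p = m·N/2 = 2.849·66/2 = 94.017000
base radius r_b = r_p·cos α = 94.017000·cos 16.341° = 90.219109
roll angle φ = 4.797° = 0.08372344 rad
x = r_b·(cos φ + φ·sin φ) = 90.219109·(0.99649724 + 0.08372344·0.08362567) = 90.534755
y = r_b·(sin φ − φ·cos φ) = 90.219109·(0.08362567 − 0.08372344·0.99649724) = 0.017637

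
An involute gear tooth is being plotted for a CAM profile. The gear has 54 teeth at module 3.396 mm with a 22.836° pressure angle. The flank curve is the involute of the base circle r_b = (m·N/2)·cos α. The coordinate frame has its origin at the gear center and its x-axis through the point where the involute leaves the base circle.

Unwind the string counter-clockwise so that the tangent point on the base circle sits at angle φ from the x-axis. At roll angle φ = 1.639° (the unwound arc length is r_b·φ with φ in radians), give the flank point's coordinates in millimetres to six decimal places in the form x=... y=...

x=84.539702 y=0.000659

pitch radius r_p = m·N/2 = 3.396·54/2 = 91.692000
base radius r_b = r_p·cos α = 91.692000·cos 22.836° = 84.505134
roll angle φ = 1.639° = 0.02860595 rad
x = r_b·(cos φ + φ·sin φ) = 84.505134·(0.99959088 + 0.02860595·0.02860205) = 84.539702
y = r_b·(sin φ − φ·cos φ) = 84.505134·(0.02860205 − 0.02860595·0.99959088) = 0.000659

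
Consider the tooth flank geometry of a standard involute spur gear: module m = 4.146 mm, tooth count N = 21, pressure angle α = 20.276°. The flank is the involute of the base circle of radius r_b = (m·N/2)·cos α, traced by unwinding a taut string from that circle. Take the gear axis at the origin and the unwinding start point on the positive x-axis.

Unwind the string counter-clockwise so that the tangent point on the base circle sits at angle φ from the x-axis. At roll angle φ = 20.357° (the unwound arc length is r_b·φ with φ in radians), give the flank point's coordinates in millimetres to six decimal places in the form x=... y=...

x=43.332115 y=0.602833

pitch radius r_p = m·N/2 = 4.146·21/2 = 43.533000
base radius r_b = r_p·cos α = 43.533000·cos 20.276° = 40.835442
roll angle φ = 20.357° = 0.35529668 rad
x = r_b·(cos φ + φ·sin φ) = 40.835442·(0.93754333 + 0.35529668·0.34786853) = 43.332115
y = r_b·(sin φ − φ·cos φ) = 40.835442·(0.34786853 − 0.35529668·0.93754333) = 0.602833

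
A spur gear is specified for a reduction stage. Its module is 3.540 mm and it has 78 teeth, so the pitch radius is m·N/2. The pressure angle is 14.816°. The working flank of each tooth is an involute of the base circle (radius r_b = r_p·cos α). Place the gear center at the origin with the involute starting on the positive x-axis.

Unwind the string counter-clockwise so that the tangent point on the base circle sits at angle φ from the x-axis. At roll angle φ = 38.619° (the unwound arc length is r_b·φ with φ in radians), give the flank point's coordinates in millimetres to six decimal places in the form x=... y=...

pitch radius r_p = m·N/2 = 3.540·78/2 = 138.060000
base radius r_b = r_p·cos α = 138.060000·cos 14.816° = 133.469783
roll angle φ = 38.619° = 0.67402870 rad
x = r_b·(cos φ + φ·sin φ) = 133.469783·(0.78131354 + 0.67402870·0.62413872) = 160.430808
y = r_b·(sin φ − φ·cos φ) = 133.469783·(0.62413872 − 0.67402870·0.78131354) = 13.014768

x=160.430808 y=13.014768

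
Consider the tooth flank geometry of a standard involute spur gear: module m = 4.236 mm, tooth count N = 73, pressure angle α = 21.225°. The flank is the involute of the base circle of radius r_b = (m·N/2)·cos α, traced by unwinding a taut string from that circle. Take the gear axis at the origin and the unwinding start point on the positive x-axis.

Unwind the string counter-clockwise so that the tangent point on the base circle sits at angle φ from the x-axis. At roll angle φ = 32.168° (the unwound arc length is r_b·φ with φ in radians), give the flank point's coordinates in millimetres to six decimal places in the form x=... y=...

pitch radius r_p = m·N/2 = 4.236·73/2 = 154.614000
base radius r_b = r_p·cos α = 154.614000·cos 21.225° = 144.125902
roll angle φ = 32.168° = 0.56143751 rad
x = r_b·(cos φ + φ·sin φ) = 144.125902·(0.84649065 + 0.56143751·0.53240359) = 165.082096
y = r_b·(sin φ − φ·cos φ) = 144.125902·(0.53240359 − 0.56143751·0.84649065) = 8.237081

x=165.082096 y=8.237081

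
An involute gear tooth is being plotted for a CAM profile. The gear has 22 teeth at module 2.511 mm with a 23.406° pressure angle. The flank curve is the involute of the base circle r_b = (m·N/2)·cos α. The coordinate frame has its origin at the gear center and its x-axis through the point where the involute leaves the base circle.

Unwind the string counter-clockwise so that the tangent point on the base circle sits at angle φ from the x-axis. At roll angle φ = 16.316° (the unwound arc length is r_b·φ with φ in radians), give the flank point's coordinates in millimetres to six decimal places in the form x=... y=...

x=26.355185 y=0.193541

pitch radius r_p = m·N/2 = 2.511·22/2 = 27.621000
base radius r_b = r_p·cos α = 27.621000·cos 23.406° = 25.348152
roll angle φ = 16.316° = 0.28476792 rad
x = r_b·(cos φ + φ·sin φ) = 25.348152·(0.95972688 + 0.28476792·0.28093473) = 26.355185
y = r_b·(sin φ − φ·cos φ) = 25.348152·(0.28093473 − 0.28476792·0.95972688) = 0.193541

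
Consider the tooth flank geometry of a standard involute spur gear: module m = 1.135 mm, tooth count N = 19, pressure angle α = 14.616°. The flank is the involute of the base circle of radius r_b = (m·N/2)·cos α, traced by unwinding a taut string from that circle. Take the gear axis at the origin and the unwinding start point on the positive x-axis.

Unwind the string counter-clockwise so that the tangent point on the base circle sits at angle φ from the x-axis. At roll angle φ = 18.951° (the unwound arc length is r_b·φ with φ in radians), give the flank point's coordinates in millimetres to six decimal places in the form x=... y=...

pitch radius r_p = m·N/2 = 1.135·19/2 = 10.782500
base radius r_b = r_p·cos α = 10.782500·cos 14.616° = 10.433565
roll angle φ = 18.951° = 0.33075735 rad
x = r_b·(cos φ + φ·sin φ) = 10.433565·(0.94579666 + 0.33075735·0.32475942) = 10.988768
y = r_b·(sin φ − φ·cos φ) = 10.433565·(0.32475942 − 0.33075735·0.94579666) = 0.124475

x=10.988768 y=0.124475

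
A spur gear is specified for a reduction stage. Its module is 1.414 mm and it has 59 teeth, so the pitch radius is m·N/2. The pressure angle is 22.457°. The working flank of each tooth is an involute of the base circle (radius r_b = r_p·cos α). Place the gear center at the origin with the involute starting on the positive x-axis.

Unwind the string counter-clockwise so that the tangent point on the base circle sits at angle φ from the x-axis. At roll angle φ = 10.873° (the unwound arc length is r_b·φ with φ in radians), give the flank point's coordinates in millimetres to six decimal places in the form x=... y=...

x=39.237656 y=0.087502

pitch radius r_p = m·N/2 = 1.414·59/2 = 41.713000
base radius r_b = r_p·cos α = 41.713000·cos 22.457° = 38.549756
roll angle φ = 10.873° = 0.18976965 rad
x = r_b·(cos φ + φ·sin φ) = 38.549756·(0.98204771 + 0.18976965·0.18863268) = 39.237656
y = r_b·(sin φ − φ·cos φ) = 38.549756·(0.18863268 − 0.18976965·0.98204771) = 0.087502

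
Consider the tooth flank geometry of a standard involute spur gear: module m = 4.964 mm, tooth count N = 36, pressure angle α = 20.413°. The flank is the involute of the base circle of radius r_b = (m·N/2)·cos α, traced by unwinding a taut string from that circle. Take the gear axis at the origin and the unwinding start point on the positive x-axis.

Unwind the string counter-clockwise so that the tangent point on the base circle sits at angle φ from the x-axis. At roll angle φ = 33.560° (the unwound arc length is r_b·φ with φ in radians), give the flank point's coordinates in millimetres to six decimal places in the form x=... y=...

x=96.897167 y=5.419272

pitch radius r_p = m·N/2 = 4.964·36/2 = 89.352000
base radius r_b = r_p·cos α = 89.352000·cos 20.413° = 83.740951
roll angle φ = 33.560° = 0.58573250 rad
x = r_b·(cos φ + φ·sin φ) = 83.740951·(0.83330738 + 0.58573250·0.55280993) = 96.897167
y = r_b·(sin φ − φ·cos φ) = 83.740951·(0.55280993 − 0.58573250·0.83330738) = 5.419272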